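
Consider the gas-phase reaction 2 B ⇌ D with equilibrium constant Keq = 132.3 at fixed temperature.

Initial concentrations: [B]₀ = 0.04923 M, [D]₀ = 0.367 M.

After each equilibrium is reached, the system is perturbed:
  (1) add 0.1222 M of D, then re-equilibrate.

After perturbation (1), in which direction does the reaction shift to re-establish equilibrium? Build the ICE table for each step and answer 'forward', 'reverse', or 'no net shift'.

Q₀ = 151.4 vs Keq = 132.3 ⇒ Q>K, reverse
Step 1:
                    B           D
  init        0.04923       0.367
  Δ           0.00332    -0.00166
  eq          0.05255      0.3653
  solve Keq expr → x = -0.00166; check Q = 132.3
Then add 0.1222 M of D.
Step 2:
                    B           D
  init        0.05255      0.4875
  Δ          0.007909   -0.003954
  eq          0.06046      0.4836
  solve Keq expr → x = -0.003954; check Q = 132.3

Direction: reverse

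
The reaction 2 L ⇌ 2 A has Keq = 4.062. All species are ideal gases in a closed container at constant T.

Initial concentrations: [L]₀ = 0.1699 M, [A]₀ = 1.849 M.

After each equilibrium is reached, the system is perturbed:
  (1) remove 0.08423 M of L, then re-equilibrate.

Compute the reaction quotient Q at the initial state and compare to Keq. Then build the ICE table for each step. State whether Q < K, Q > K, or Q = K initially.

Q₀ = 118.4 vs Keq = 4.062 ⇒ Q>K, reverse
Step 1:
                  L         A
  init       0.1699     1.849
  Δ          0.4996   -0.4996
  eq         0.6695     1.349
  solve Keq expr → x = -0.2498; check Q = 4.062
Then remove 0.08423 M of L.
Step 2:
                  L         A
  init       0.5853     1.349
  Δ          0.0563   -0.0563
  eq         0.6416     1.293
  solve Keq expr → x = -0.02815; check Q = 4.062

Q₀ = 118.4; Q > K (proceeds reverse)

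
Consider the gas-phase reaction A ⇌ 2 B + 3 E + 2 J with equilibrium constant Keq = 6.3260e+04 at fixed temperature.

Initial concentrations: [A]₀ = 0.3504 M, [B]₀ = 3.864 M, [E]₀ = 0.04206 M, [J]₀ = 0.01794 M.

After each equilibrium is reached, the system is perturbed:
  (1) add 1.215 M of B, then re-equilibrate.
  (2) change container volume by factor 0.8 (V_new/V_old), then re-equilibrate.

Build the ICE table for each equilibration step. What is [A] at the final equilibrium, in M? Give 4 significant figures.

[A]_eq = 0.001667 M

Q₀ = 1.0204e-06 vs Keq = 6.3260e+04 ⇒ Q<K, forward
Step 1:
                    A           B           E           J
  I            0.3504       3.864     0.04206     0.01794
  C           -0.3502      0.7004       1.051      0.7004
  E        2.2162e-04       4.564       1.093      0.7183
  solve Keq expr → x = 0.3502; check Q = 6.3260e+04
Then add 1.215 M of B.
Step 2:
                    A           B           E           J
  I        2.2162e-04       5.779       1.093      0.7183
  C        1.3301e-04 -2.6602e-04 -3.9903e-04 -2.6602e-04
  E        3.5463e-04       5.779       1.092       0.718
  solve Keq expr → x = -1.3301e-04; check Q = 6.3260e+04
Then change container volume by factor 0.8 (V_new/V_old).
Step 3:
                    A           B           E           J
  I        4.4329e-04       7.224       1.365      0.8975
  C          0.001224   -0.002448   -0.003672   -0.002448
  E          0.001667       7.221       1.362      0.8951
  solve Keq expr → x = -0.001224; check Q = 6.3260e+04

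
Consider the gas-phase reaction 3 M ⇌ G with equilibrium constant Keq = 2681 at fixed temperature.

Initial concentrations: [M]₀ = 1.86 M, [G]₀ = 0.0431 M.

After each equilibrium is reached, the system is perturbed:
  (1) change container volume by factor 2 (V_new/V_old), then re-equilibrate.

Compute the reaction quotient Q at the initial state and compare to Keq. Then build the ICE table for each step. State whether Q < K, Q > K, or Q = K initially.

Q₀ = 0.006698; Q < K (proceeds forward)

Q₀ = 0.006698 vs Keq = 2681 ⇒ Q<K, forward
Step 1:
                  M         G
  init         1.86    0.0431
  Δ          -1.798    0.5993
  eq        0.06211    0.6424
  solve Keq expr → x = 0.5993; check Q = 2681
Then change container volume by factor 2 (V_new/V_old).
Step 2:
                  M         G
  init      0.03106    0.3212
  Δ         0.01793 -0.005978
  eq        0.04899    0.3152
  solve Keq expr → x = -0.005978; check Q = 2681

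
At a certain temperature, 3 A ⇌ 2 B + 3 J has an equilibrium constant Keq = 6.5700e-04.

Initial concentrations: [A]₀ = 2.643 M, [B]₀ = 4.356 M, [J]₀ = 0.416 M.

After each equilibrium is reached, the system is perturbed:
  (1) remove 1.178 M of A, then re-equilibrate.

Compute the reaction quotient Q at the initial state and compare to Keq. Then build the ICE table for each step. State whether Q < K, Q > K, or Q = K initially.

Q₀ = 0.07399; Q > K (proceeds reverse)

Q₀ = 0.07399 vs Keq = 6.5700e-04 ⇒ Q>K, reverse
Step 1:
                    A           B           J
  I             2.643       4.356       0.416
  C            0.3163     -0.2109     -0.3163
  E             2.959       4.145      0.0997
  solve Keq expr → x = -0.1054; check Q = 6.5700e-04
Then remove 1.178 M of A.
Step 2:
                    A           B           J
  I             1.781       4.145      0.0997
  C           0.03815    -0.02543    -0.03815
  E             1.819        4.12     0.06155
  solve Keq expr → x = -0.01272; check Q = 6.5700e-04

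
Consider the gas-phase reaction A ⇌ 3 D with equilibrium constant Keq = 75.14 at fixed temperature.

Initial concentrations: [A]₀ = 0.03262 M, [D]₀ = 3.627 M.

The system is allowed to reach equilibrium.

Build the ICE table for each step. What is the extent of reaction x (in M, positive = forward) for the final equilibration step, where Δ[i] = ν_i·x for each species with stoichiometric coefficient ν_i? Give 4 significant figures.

Q₀ = 1463 vs Keq = 75.14 ⇒ Q>K, reverse
Step 1:
                   A          D
  Initial    0.03262      3.627
  Change      0.2674    -0.8021
  Equil          0.3      2.825
  solve Keq expr → x = -0.2674; check Q = 75.14

x = -0.2674 M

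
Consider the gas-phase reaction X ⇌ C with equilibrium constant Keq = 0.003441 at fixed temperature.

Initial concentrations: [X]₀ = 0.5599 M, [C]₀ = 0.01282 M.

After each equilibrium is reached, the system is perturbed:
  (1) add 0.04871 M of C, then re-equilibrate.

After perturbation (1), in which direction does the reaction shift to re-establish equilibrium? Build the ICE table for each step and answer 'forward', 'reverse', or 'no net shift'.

Q₀ = 0.0229 vs Keq = 0.003441 ⇒ Q>K, reverse
Step 1:
                   X          C
  I           0.5599    0.01282
  C          0.01086   -0.01086
  E           0.5708   0.001964
  solve Keq expr → x = -0.01086; check Q = 0.003441
Then add 0.04871 M of C.
Step 2:
                   X          C
  I           0.5708    0.05067
  C          0.04854   -0.04854
  E           0.6193   0.002131
  solve Keq expr → x = -0.04854; check Q = 0.003441

Direction: reverse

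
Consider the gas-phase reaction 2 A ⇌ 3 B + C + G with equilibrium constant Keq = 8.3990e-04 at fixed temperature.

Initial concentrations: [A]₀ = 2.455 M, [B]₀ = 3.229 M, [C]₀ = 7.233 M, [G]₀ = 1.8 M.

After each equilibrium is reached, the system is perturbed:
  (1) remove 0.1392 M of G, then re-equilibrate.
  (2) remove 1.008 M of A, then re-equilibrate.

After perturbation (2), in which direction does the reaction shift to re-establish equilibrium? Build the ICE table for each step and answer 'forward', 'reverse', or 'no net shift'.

Q₀ = 72.73 vs Keq = 8.3990e-04 ⇒ Q>K, reverse
Step 1:
                   A          B          C          G
  Initial      2.455      3.229      7.233        1.8
  Change       2.051     -3.076     -1.025     -1.025
  Equil        4.506     0.1525      6.208     0.7745
  solve Keq expr → x = -1.025; check Q = 8.3990e-04
Then remove 0.1392 M of G.
Step 2:
                   A          B          C          G
  Initial      4.506     0.1525      6.208     0.6353
  Change   -0.006627   0.009941   0.003314   0.003314
  Equil        4.499     0.1624      6.211     0.6386
  solve Keq expr → x = 0.003314; check Q = 8.3990e-04
Then remove 1.008 M of A.
Step 3:
                   A          B          C          G
  Initial      3.491     0.1624      6.211     0.6386
  Change     0.01614   -0.02421  -0.008069  -0.008069
  Equil        3.508     0.1382      6.203     0.6305
  solve Keq expr → x = -0.008069; check Q = 8.3990e-04

Direction: reverse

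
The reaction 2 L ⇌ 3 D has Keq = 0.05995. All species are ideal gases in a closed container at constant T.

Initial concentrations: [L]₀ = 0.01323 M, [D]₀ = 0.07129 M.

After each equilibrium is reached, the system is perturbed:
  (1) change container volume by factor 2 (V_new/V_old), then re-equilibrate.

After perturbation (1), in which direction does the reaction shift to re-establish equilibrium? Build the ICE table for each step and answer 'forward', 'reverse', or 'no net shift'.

Direction: forward

Q₀ = 2.07 vs Keq = 0.05995 ⇒ Q>K, reverse
Step 1:
                  L         D
  init      0.01323   0.07129
  Δ         0.02036  -0.03054
  eq        0.03359   0.04075
  solve Keq expr → x = -0.01018; check Q = 0.05995
Then change container volume by factor 2 (V_new/V_old).
Step 2:
                  L         D
  init       0.0168   0.02037
  Δ       -0.002084  0.003126
  eq        0.01471    0.0235
  solve Keq expr → x = 0.001042; check Q = 0.05995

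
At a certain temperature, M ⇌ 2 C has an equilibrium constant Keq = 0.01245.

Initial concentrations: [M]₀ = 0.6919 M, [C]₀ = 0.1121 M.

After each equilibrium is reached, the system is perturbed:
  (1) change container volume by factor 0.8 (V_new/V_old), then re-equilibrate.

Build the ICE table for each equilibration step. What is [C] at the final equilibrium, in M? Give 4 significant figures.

Q₀ = 0.01816 vs Keq = 0.01245 ⇒ Q>K, reverse
Step 1:
                  M         C
  I          0.6919    0.1121
  C        0.009332  -0.01866
  E          0.7012   0.09344
  solve Keq expr → x = -0.009332; check Q = 0.01245
Then change container volume by factor 0.8 (V_new/V_old).
Step 2:
                  M         C
  I          0.8765    0.1168
  C        0.005987  -0.01197
  E          0.8825    0.1048
  solve Keq expr → x = -0.005987; check Q = 0.01245

[C]_eq = 0.1048 M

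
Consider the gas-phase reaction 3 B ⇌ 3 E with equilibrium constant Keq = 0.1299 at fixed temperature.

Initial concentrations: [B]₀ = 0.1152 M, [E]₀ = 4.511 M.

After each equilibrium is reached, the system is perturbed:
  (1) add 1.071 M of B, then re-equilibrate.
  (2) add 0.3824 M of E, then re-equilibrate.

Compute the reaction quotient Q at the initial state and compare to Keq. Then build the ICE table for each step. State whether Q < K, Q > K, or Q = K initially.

Q₀ = 6.0043e+04 vs Keq = 0.1299 ⇒ Q>K, reverse
Step 1:
                   B          E
  Initial     0.1152      4.511
  Change       2.956     -2.956
  Equil        3.071      1.555
  solve Keq expr → x = -0.9852; check Q = 0.1299
Then add 1.071 M of B.
Step 2:
                   B          E
  Initial      4.142      1.555
  Change     -0.3601     0.3601
  Equil        3.782      1.915
  solve Keq expr → x = 0.12; check Q = 0.1299
Then add 0.3824 M of E.
Step 3:
                   B          E
  Initial      3.782      2.298
  Change      0.2538    -0.2538
  Equil        4.036      2.044
  solve Keq expr → x = -0.08461; check Q = 0.1299

Q₀ = 6.0043e+04; Q > K (proceeds reverse)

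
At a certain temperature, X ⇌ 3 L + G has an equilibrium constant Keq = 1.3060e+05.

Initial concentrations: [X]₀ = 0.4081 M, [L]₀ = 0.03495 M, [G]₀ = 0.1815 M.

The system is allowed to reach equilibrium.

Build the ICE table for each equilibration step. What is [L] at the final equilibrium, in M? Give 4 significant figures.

Q₀ = 1.8987e-05 vs Keq = 1.3060e+05 ⇒ Q<K, forward
Step 1:
                  X         L         G
  Initial    0.4081   0.03495    0.1815
  Change    -0.4081     1.224    0.4081
  Equil   9.0140e-06     1.259    0.5896
  solve Keq expr → x = 0.4081; check Q = 1.3060e+05

[L]_eq = 1.259 M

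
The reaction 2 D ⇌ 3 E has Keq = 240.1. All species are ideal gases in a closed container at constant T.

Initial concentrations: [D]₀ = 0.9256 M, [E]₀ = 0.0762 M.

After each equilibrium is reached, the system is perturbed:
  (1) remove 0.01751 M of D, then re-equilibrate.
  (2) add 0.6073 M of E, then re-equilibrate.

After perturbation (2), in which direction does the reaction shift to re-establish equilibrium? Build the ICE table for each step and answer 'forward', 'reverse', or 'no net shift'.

Direction: reverse

Q₀ = 5.1644e-04 vs Keq = 240.1 ⇒ Q<K, forward
Step 1:
                  D         E
  Initial    0.9256    0.0762
  Change    -0.8279     1.242
  Equil     0.09766     1.318
  solve Keq expr → x = 0.414; check Q = 240.1
Then remove 0.01751 M of D.
Step 2:
                  D         E
  Initial   0.08015     1.318
  Change    0.01502  -0.02253
  Equil     0.09517     1.296
  solve Keq expr → x = -0.007509; check Q = 240.1
Then add 0.6073 M of E.
Step 3:
                  D         E
  Initial   0.09517     1.903
  Change    0.06197  -0.09296
  Equil      0.1571      1.81
  solve Keq expr → x = -0.03099; check Q = 240.1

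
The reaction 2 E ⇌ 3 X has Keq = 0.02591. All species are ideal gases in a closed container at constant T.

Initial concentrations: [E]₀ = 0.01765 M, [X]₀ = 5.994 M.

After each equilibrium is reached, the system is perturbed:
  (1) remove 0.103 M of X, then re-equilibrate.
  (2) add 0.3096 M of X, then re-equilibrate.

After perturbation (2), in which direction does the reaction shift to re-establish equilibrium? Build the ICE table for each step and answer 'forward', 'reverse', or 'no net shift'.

Direction: reverse

Q₀ = 6.9129e+05 vs Keq = 0.02591 ⇒ Q>K, reverse
Step 1:
                    E           X
  Initial     0.01765       5.994
  Change        3.537      -5.305
  Equil         3.554      0.6892
  solve Keq expr → x = -1.768; check Q = 0.02591
Then remove 0.103 M of X.
Step 2:
                    E           X
  Initial       3.554      0.5862
  Change      -0.0632     0.09481
  Equil         3.491       0.681
  solve Keq expr → x = 0.0316; check Q = 0.02591
Then add 0.3096 M of X.
Step 3:
                    E           X
  Initial       3.491      0.9906
  Change       0.1901     -0.2851
  Equil         3.681      0.7055
  solve Keq expr → x = -0.09503; check Q = 0.02591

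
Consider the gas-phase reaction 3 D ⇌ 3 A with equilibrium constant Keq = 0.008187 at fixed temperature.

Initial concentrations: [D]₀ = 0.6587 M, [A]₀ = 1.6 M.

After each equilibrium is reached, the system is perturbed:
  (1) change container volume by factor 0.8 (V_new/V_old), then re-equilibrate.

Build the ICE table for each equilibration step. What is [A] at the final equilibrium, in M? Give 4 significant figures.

[A]_eq = 0.4736 M

Q₀ = 14.33 vs Keq = 0.008187 ⇒ Q>K, reverse
Step 1:
                  D         A
  Initial    0.6587       1.6
  Change      1.221    -1.221
  Equil        1.88    0.3789
  solve Keq expr → x = -0.407; check Q = 0.008187
Then change container volume by factor 0.8 (V_new/V_old).
Step 2:
                  D         A
  Initial      2.35    0.4736
  Change          0         0
  Equil        2.35    0.4736
  solve Keq expr → x = 0; check Q = 0.008187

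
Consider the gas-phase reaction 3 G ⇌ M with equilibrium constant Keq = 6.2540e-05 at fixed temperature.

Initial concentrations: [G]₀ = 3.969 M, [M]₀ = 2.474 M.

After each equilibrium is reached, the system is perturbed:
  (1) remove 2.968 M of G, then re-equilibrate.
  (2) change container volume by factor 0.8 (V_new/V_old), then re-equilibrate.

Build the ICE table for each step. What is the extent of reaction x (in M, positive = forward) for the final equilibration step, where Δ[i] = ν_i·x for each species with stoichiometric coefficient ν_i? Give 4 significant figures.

x = 0.02384 M

Q₀ = 0.03957 vs Keq = 6.2540e-05 ⇒ Q>K, reverse
Step 1:
                    G           M
  init          3.969       2.474
  Δ             7.163      -2.388
  eq            11.13     0.08628
  solve Keq expr → x = -2.388; check Q = 6.2540e-05
Then remove 2.968 M of G.
Step 2:
                    G           M
  init          8.164     0.08628
  Δ             0.151    -0.05032
  eq            8.315     0.03596
  solve Keq expr → x = -0.05032; check Q = 6.2540e-05
Then change container volume by factor 0.8 (V_new/V_old).
Step 3:
                    G           M
  init          10.39     0.04494
  Δ          -0.07152     0.02384
  eq            10.32     0.06879
  solve Keq expr → x = 0.02384; check Q = 6.2540e-05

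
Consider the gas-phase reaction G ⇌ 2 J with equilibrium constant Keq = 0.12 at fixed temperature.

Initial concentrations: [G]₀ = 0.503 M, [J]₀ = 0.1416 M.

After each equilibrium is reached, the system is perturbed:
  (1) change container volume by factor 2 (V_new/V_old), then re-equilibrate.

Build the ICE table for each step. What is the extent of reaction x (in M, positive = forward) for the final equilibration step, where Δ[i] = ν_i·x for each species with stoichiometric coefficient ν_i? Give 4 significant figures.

x = 0.02045 M

Q₀ = 0.03986 vs Keq = 0.12 ⇒ Q<K, forward
Step 1:
                  G         J
  I           0.503    0.1416
  C        -0.04626   0.09251
  E          0.4567    0.2341
  solve Keq expr → x = 0.04626; check Q = 0.12
Then change container volume by factor 2 (V_new/V_old).
Step 2:
                  G         J
  I          0.2284    0.1171
  C        -0.02045    0.0409
  E          0.2079     0.158
  solve Keq expr → x = 0.02045; check Q = 0.12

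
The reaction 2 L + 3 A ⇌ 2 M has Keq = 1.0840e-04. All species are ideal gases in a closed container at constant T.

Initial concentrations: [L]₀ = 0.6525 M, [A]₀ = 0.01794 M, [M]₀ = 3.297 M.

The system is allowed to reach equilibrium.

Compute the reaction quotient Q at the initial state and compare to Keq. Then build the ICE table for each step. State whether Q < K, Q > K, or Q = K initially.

Q₀ = 4.4219e+06 vs Keq = 1.0840e-04 ⇒ Q>K, reverse
Step 1:
                   L          A          M
  I           0.6525    0.01794      3.297
  C            2.947       4.42     -2.947
  E            3.599      4.438     0.3503
  solve Keq expr → x = -1.473; check Q = 1.0840e-04

Q₀ = 4.4219e+06; Q > K (proceeds reverse)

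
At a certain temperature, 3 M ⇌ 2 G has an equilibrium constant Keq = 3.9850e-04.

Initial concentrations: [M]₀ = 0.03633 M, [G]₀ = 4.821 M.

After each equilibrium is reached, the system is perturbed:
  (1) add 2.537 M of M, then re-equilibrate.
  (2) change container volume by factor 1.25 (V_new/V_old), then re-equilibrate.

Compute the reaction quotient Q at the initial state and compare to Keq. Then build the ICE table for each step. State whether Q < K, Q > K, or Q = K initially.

Q₀ = 4.8471e+05; Q > K (proceeds reverse)

Q₀ = 4.8471e+05 vs Keq = 3.9850e-04 ⇒ Q>K, reverse
Step 1:
                  M         G
  init      0.03633     4.821
  Δ           6.707    -4.471
  eq          6.743    0.3496
  solve Keq expr → x = -2.236; check Q = 3.9850e-04
Then add 2.537 M of M.
Step 2:
                  M         G
  init         9.28    0.3496
  Δ         -0.2837    0.1891
  eq          8.997    0.5387
  solve Keq expr → x = 0.09456; check Q = 3.9850e-04
Then change container volume by factor 1.25 (V_new/V_old).
Step 3:
                  M         G
  init        7.197     0.431
  Δ         0.06089   -0.0406
  eq          7.258    0.3904
  solve Keq expr → x = -0.0203; check Q = 3.9850e-04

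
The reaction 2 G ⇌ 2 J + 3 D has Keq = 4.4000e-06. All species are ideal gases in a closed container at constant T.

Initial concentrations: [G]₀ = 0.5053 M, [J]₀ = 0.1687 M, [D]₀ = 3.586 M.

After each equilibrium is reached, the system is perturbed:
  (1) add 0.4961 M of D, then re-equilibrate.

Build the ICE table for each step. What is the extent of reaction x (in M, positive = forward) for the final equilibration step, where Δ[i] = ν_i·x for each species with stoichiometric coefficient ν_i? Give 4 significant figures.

x = -2.1809e-05 M

Q₀ = 5.14 vs Keq = 4.4000e-06 ⇒ Q>K, reverse
Step 1:
                    G           J           D
  init         0.5053      0.1687       3.586
  Δ            0.1685     -0.1685     -0.2527
  eq           0.6738  2.3223e-04       3.333
  solve Keq expr → x = -0.08423; check Q = 4.4000e-06
Then add 0.4961 M of D.
Step 2:
                    G           J           D
  init         0.6738  2.3223e-04       3.829
  Δ        4.3617e-05 -4.3617e-05 -6.5426e-05
  eq           0.6738  1.8862e-04       3.829
  solve Keq expr → x = -2.1809e-05; check Q = 4.4000e-06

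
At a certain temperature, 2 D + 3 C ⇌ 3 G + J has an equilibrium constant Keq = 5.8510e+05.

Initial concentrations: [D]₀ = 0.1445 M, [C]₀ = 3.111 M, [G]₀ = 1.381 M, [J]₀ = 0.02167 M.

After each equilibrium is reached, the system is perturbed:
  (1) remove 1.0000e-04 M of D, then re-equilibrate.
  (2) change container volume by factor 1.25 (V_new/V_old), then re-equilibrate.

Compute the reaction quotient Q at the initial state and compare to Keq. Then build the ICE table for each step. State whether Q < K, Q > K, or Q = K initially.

Q₀ = 0.09078; Q < K (proceeds forward)

Q₀ = 0.09078 vs Keq = 5.8510e+05 ⇒ Q<K, forward
Step 1:
                  D         C         G         J
  init       0.1445     3.111     1.381   0.02167
  Δ         -0.1443   -0.2165    0.2165   0.07217
  eq      1.6420e-04     2.894     1.598   0.09384
  solve Keq expr → x = 0.07217; check Q = 5.8510e+05
Then remove 1.0000e-04 M of D.
Step 2:
                  D         C         G         J
  init    6.4202e-05     2.894     1.598   0.09384
  Δ       9.9920e-05 1.4988e-04 -1.4988e-04 -4.9960e-05
  eq      1.6412e-04     2.895     1.597   0.09379
  solve Keq expr → x = -4.9960e-05; check Q = 5.8510e+05
Then change container volume by factor 1.25 (V_new/V_old).
Step 3:
                  D         C         G         J
  init    1.3130e-04     2.316     1.278   0.07503
  Δ       1.5484e-05 2.3226e-05 -2.3226e-05 -7.7419e-06
  eq      1.4678e-04     2.316     1.278   0.07502
  solve Keq expr → x = -7.7419e-06; check Q = 5.8510e+05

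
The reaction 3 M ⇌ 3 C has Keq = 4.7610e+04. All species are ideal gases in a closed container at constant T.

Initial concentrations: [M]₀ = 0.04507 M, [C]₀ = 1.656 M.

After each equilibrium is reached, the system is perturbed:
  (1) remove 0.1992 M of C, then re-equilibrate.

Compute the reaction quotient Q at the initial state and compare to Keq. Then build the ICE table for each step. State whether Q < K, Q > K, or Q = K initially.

Q₀ = 4.9604e+04 vs Keq = 4.7610e+04 ⇒ Q>K, reverse
Step 1:
                    M           C
  I           0.04507       1.656
  C        6.0401e-04 -6.0401e-04
  E           0.04567       1.655
  solve Keq expr → x = -2.0134e-04; check Q = 4.7610e+04
Then remove 0.1992 M of C.
Step 2:
                    M           C
  I           0.04567       1.456
  C         -0.005349    0.005349
  E           0.04033       1.462
  solve Keq expr → x = 0.001783; check Q = 4.7610e+04

Q₀ = 4.9604e+04; Q > K (proceeds reverse)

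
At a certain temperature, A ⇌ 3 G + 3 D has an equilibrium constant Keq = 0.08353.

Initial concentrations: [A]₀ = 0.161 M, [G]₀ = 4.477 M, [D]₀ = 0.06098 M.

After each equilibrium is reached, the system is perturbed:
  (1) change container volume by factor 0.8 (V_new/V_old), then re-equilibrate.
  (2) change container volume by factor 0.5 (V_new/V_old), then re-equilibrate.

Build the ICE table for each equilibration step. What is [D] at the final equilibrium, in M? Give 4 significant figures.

[D]_eq = 0.03011 M

Q₀ = 0.1264 vs Keq = 0.08353 ⇒ Q>K, reverse
Step 1:
                  A         G         D
  init        0.161     4.477   0.06098
  Δ          0.0025   -0.0075   -0.0075
  eq         0.1635      4.47   0.05348
  solve Keq expr → x = -0.0025; check Q = 0.08353
Then change container volume by factor 0.8 (V_new/V_old).
Step 2:
                  A         G         D
  init       0.2044     5.587   0.06685
  Δ        0.006699   -0.0201   -0.0201
  eq         0.2111     5.567   0.04675
  solve Keq expr → x = -0.006699; check Q = 0.08353
Then change container volume by factor 0.5 (V_new/V_old).
Step 3:
                  A         G         D
  init       0.4221     11.13   0.09351
  Δ         0.02113   -0.0634   -0.0634
  eq         0.4433     11.07   0.03011
  solve Keq expr → x = -0.02113; check Q = 0.08353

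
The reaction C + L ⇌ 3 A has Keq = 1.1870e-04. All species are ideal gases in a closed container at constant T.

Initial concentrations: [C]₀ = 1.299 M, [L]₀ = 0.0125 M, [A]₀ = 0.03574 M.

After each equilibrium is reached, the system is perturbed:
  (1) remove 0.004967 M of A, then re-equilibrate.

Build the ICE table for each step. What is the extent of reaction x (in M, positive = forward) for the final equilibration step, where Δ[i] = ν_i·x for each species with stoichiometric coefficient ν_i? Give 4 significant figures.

x = 0.001525 M

Q₀ = 0.002812 vs Keq = 1.1870e-04 ⇒ Q>K, reverse
Step 1:
                   C          L          A
  Initial      1.299     0.0125    0.03574
  Change    0.007086   0.007086   -0.02126
  Equil        1.306    0.01959    0.01448
  solve Keq expr → x = -0.007086; check Q = 1.1870e-04
Then remove 0.004967 M of A.
Step 2:
                   C          L          A
  Initial      1.306    0.01959   0.009514
  Change   -0.001525  -0.001525   0.004575
  Equil        1.305    0.01806    0.01409
  solve Keq expr → x = 0.001525; check Q = 1.1870e-04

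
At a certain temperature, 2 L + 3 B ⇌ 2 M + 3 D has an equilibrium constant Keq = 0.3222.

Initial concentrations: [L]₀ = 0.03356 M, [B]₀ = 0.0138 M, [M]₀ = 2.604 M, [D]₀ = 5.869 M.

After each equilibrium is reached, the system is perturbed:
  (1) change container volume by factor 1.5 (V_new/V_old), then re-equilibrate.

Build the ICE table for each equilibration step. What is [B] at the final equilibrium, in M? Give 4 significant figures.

[B]_eq = 1.802 M

Q₀ = 4.6312e+11 vs Keq = 0.3222 ⇒ Q>K, reverse
Step 1:
                    L           B           M           D
  I           0.03356      0.0138       2.604       5.869
  C             1.792       2.688      -1.792      -2.688
  E             1.826       2.702      0.8117       3.181
  solve Keq expr → x = -0.8962; check Q = 0.3222
Then change container volume by factor 1.5 (V_new/V_old).
Step 2:
                    L           B           M           D
  I             1.217       1.802      0.5411        2.12
  C                 0           0           0           0
  E             1.217       1.802      0.5411        2.12
  solve Keq expr → x = 0; check Q = 0.3222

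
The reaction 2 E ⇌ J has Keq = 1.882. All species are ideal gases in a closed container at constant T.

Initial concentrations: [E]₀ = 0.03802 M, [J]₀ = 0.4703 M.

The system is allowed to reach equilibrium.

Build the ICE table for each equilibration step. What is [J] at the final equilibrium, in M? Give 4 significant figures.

[J]_eq = 0.2923 M

Q₀ = 325.3 vs Keq = 1.882 ⇒ Q>K, reverse
Step 1:
                   E          J
  init       0.03802     0.4703
  Δ           0.3561     -0.178
  eq          0.3941     0.2923
  solve Keq expr → x = -0.178; check Q = 1.882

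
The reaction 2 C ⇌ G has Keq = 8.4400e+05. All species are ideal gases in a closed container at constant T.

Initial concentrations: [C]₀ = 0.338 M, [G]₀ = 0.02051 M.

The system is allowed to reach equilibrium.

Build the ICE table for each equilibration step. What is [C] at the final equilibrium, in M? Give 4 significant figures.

[C]_eq = 4.7356e-04 M

Q₀ = 0.1795 vs Keq = 8.4400e+05 ⇒ Q<K, forward
Step 1:
                    C           G
  Initial       0.338     0.02051
  Change      -0.3375      0.1688
  Equil    4.7356e-04      0.1893
  solve Keq expr → x = 0.1688; check Q = 8.4400e+05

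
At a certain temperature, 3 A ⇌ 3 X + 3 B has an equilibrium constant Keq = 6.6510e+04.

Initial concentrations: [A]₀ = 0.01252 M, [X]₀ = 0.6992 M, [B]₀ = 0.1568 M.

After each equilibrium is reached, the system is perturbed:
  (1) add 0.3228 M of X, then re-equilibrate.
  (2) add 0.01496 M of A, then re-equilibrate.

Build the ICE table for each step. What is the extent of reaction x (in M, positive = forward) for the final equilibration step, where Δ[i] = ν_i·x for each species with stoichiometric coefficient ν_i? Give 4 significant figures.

x = 0.004842 M

Q₀ = 671.5 vs Keq = 6.6510e+04 ⇒ Q<K, forward
Step 1:
                   A          X          B
  init       0.01252     0.6992     0.1568
  Δ        -0.009609   0.009609   0.009609
  eq        0.002911     0.7088     0.1664
  solve Keq expr → x = 0.003203; check Q = 6.6510e+04
Then add 0.3228 M of X.
Step 2:
                   A          X          B
  init      0.002911      1.032     0.1664
  Δ         0.001288  -0.001288  -0.001288
  eq        0.004199       1.03     0.1651
  solve Keq expr → x = -4.2926e-04; check Q = 6.6510e+04
Then add 0.01496 M of A.
Step 3:
                   A          X          B
  init       0.01916       1.03     0.1651
  Δ         -0.01453    0.01453    0.01453
  eq        0.004633      1.045     0.1796
  solve Keq expr → x = 0.004842; check Q = 6.6510e+04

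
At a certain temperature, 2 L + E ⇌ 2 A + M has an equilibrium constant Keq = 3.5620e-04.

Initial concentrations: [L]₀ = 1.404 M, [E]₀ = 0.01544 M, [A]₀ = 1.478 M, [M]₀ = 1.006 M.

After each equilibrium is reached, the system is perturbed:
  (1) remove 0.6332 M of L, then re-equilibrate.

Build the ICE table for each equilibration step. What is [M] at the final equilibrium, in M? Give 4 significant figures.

Q₀ = 72.2 vs Keq = 3.5620e-04 ⇒ Q>K, reverse
Step 1:
                  L         E         A         M
  I           1.404   0.01544     1.478     1.006
  C           1.397    0.6987    -1.397   -0.6987
  E           2.801    0.7141    0.0806    0.3073
  solve Keq expr → x = -0.6987; check Q = 3.5620e-04
Then remove 0.6332 M of L.
Step 2:
                  L         E         A         M
  I           2.168    0.7141    0.0806    0.3073
  C         0.01651  0.008257  -0.01651 -0.008257
  E           2.185    0.7224   0.06409     0.299
  solve Keq expr → x = -0.008257; check Q = 3.5620e-04

[M]_eq = 0.299 M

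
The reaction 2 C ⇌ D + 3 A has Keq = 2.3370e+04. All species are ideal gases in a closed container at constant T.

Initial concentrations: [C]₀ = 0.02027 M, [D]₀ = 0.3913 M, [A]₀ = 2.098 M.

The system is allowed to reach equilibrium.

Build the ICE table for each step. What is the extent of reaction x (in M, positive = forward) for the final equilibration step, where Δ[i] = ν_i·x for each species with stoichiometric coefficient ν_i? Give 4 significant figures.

x = 0.003836 M

Q₀ = 8795 vs Keq = 2.3370e+04 ⇒ Q<K, forward
Step 1:
                  C         D         A
  I         0.02027    0.3913     2.098
  C       -0.007672  0.003836   0.01151
  E          0.0126    0.3951      2.11
  solve Keq expr → x = 0.003836; check Q = 2.3370e+04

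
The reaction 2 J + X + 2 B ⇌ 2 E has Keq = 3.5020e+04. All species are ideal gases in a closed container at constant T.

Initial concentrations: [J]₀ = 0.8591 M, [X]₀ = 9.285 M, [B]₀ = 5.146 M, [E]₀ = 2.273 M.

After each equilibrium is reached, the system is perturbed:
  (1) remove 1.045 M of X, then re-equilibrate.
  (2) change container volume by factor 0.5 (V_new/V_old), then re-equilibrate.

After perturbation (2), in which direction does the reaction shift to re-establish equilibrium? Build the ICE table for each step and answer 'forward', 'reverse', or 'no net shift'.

Direction: forward

Q₀ = 0.02847 vs Keq = 3.5020e+04 ⇒ Q<K, forward
Step 1:
                   J          X          B          E
  I           0.8591      9.285      5.146      2.273
  C          -0.8578    -0.4289    -0.8578     0.8578
  E         0.001311      8.856      4.288      3.131
  solve Keq expr → x = 0.4289; check Q = 3.5020e+04
Then remove 1.045 M of X.
Step 2:
                   J          X          B          E
  I         0.001311      7.811      4.288      3.131
  C       8.4873e-05 4.2437e-05 8.4873e-05 -8.4873e-05
  E         0.001396      7.811      4.288      3.131
  solve Keq expr → x = -4.2437e-05; check Q = 3.5020e+04
Then change container volume by factor 0.5 (V_new/V_old).
Step 3:
                   J          X          B          E
  I         0.002792      15.62      8.577      6.261
  C        -0.001804 -9.0209e-04  -0.001804   0.001804
  E       9.8754e-04      15.62      8.575      6.263
  solve Keq expr → x = 9.0209e-04; check Q = 3.5020e+04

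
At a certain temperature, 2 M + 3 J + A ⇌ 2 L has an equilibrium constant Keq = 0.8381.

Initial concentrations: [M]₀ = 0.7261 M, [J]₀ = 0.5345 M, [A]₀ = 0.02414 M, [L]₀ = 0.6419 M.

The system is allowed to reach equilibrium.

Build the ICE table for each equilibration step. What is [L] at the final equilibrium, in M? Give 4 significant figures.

[L]_eq = 0.3568 M

Q₀ = 212 vs Keq = 0.8381 ⇒ Q>K, reverse
Step 1:
                   M          J          A          L
  Initial     0.7261     0.5345    0.02414     0.6419
  Change      0.2851     0.4277     0.1426    -0.2851
  Equil        1.011     0.9622     0.1667     0.3568
  solve Keq expr → x = -0.1426; check Q = 0.8381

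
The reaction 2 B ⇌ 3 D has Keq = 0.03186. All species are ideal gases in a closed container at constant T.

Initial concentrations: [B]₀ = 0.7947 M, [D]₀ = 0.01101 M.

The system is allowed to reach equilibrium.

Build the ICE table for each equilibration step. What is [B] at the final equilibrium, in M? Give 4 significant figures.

Q₀ = 2.1133e-06 vs Keq = 0.03186 ⇒ Q<K, forward
Step 1:
                    B           D
  Initial      0.7947     0.01101
  Change      -0.1503      0.2255
  Equil        0.6444      0.2365
  solve Keq expr → x = 0.07516; check Q = 0.03186

[B]_eq = 0.6444 M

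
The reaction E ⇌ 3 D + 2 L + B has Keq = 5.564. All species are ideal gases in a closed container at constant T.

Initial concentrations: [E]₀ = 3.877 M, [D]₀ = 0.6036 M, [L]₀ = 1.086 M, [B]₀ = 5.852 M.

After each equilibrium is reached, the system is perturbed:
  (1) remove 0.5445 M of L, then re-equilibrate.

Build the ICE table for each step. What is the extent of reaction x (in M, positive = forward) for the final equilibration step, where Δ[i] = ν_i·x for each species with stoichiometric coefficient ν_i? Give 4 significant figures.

Q₀ = 0.3915 vs Keq = 5.564 ⇒ Q<K, forward
Step 1:
                  E         D         L         B
  I           3.877    0.6036     1.086     5.852
  C         -0.1879    0.5637    0.3758    0.1879
  E           3.689     1.167     1.462      6.04
  solve Keq expr → x = 0.1879; check Q = 5.564
Then remove 0.5445 M of L.
Step 2:
                  E         D         L         B
  I           3.689     1.167    0.9173      6.04
  C        -0.08137    0.2441    0.1627   0.08137
  E           3.608     1.411      1.08     6.121
  solve Keq expr → x = 0.08137; check Q = 5.564

x = 0.08137 M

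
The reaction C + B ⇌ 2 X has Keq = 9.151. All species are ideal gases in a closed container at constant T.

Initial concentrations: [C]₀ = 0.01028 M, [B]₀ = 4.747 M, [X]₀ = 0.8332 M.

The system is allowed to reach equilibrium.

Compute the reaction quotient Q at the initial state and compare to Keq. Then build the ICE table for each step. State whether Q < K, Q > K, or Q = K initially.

Q₀ = 14.23 vs Keq = 9.151 ⇒ Q>K, reverse
Step 1:
                  C         B         X
  I         0.01028     4.747    0.8332
  C        0.005281  0.005281  -0.01056
  E         0.01556     4.752    0.8226
  solve Keq expr → x = -0.005281; check Q = 9.151

Q₀ = 14.23; Q > K (proceeds reverse)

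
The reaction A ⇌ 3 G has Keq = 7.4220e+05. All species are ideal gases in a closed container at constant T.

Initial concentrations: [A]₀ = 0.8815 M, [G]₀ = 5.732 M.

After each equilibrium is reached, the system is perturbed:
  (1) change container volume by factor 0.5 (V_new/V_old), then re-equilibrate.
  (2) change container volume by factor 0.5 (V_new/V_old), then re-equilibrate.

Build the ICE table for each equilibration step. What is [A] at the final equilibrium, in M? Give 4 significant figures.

Q₀ = 213.6 vs Keq = 7.4220e+05 ⇒ Q<K, forward
Step 1:
                   A          G
  init        0.8815      5.732
  Δ          -0.8807      2.642
  eq      7.9122e-04      8.374
  solve Keq expr → x = 0.8807; check Q = 7.4220e+05
Then change container volume by factor 0.5 (V_new/V_old).
Step 2:
                   A          G
  init      0.001582      16.75
  Δ         0.004731   -0.01419
  eq        0.006314      16.73
  solve Keq expr → x = -0.004731; check Q = 7.4220e+05
Then change container volume by factor 0.5 (V_new/V_old).
Step 3:
                   A          G
  init       0.01263      33.47
  Δ          0.03738    -0.1121
  eq            0.05      33.36
  solve Keq expr → x = -0.03738; check Q = 7.4220e+05

[A]_eq = 0.05 M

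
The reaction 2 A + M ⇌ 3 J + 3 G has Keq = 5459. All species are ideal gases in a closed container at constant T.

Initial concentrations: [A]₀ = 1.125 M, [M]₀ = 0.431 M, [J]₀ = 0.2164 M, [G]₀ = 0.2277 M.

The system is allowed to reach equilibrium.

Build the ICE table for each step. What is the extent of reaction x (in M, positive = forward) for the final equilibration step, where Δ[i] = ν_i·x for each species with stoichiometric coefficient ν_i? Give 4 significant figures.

Q₀ = 2.1932e-04 vs Keq = 5459 ⇒ Q<K, forward
Step 1:
                  A         M         J         G
  init        1.125     0.431    0.2164    0.2277
  Δ         -0.8234   -0.4117     1.235     1.235
  eq         0.3016   0.01928     1.452     1.463
  solve Keq expr → x = 0.4117; check Q = 5459

x = 0.4117 M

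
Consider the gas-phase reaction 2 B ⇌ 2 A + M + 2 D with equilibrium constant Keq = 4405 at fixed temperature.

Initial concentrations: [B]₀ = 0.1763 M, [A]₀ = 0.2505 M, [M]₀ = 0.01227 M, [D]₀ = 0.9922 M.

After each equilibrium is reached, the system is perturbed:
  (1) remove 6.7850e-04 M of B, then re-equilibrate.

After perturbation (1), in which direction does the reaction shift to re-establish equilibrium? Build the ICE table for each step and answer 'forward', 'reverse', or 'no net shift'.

Q₀ = 0.02439 vs Keq = 4405 ⇒ Q<K, forward
Step 1:
                    B           A           M           D
  init         0.1763      0.2505     0.01227      0.9922
  Δ            -0.174       0.174     0.08698       0.174
  eq         0.002349      0.4245     0.09925       1.166
  solve Keq expr → x = 0.08698; check Q = 4405
Then remove 6.7850e-04 M of B.
Step 2:
                    B           A           M           D
  init       0.001671      0.4245     0.09925       1.166
  Δ        6.6949e-04 -6.6949e-04 -3.3475e-04 -6.6949e-04
  eq          0.00234      0.4238     0.09891       1.165
  solve Keq expr → x = -3.3475e-04; check Q = 4405

Direction: reverse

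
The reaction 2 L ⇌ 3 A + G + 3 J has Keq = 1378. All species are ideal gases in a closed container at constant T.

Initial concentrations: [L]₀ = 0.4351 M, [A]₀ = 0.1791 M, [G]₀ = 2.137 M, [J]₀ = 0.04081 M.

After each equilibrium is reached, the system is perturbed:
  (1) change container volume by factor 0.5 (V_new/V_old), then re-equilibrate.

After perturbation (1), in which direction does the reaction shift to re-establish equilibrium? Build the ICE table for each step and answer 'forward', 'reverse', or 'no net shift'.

Direction: reverse

Q₀ = 4.4077e-06 vs Keq = 1378 ⇒ Q<K, forward
Step 1:
                    L           A           G           J
  Initial      0.4351      0.1791       2.137     0.04081
  Change      -0.4187      0.6281      0.2094      0.6281
  Equil       0.01637      0.8072       2.346      0.6689
  solve Keq expr → x = 0.2094; check Q = 1378
Then change container volume by factor 0.5 (V_new/V_old).
Step 2:
                    L           A           G           J
  Initial     0.03274       1.614       4.693       1.338
  Change       0.1003     -0.1504    -0.05014     -0.1504
  Equil         0.133       1.464       4.643       1.187
  solve Keq expr → x = -0.05014; check Q = 1378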